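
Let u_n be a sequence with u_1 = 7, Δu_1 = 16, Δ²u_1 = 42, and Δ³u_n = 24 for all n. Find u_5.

Build the table forward from the leading diagonal:
Third differences: 24, 24, 24, 24, 24
Second differences: 42, 66, 90, 114, 138
First differences: 16, 58, 124, 214, 328
u: 7, 23, 81, 205, 419

419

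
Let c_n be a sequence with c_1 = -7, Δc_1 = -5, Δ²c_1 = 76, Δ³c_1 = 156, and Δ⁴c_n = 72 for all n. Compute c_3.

59

Build the table forward from the leading diagonal:
Δ⁴: 72, 72, 72
Δ³: 156, 228, 300
Δ²: 76, 232, 460
Δ: -5, 71, 303
c: -7, -12, 59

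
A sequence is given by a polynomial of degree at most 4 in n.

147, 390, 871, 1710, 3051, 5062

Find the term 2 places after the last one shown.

First differences: 243  481  839  1341  2011
Second differences: 238  358  502  670
Third differences: 120  144  168
Fourth differences: 24  24
Constant fourth difference = 24, so extend:
168 + 24 = 192;  670 + 192 = 862;  2011 + 862 = 2873;  5062 + 2873 = 7935
192 + 24 = 216;  862 + 216 = 1078;  2873 + 1078 = 3951;  7935 + 3951 = 11886

11886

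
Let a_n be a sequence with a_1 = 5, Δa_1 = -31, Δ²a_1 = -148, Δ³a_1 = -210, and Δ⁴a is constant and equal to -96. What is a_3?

Build the table forward from the leading diagonal:
D4: -96, -96, -96
D3: -210, -306, -402
D2: -148, -358, -664
D1: -31, -179, -537
a: 5, -26, -205

-205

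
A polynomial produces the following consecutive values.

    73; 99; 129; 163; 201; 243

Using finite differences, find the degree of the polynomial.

2

First differences: 26, 30, 34, 38, 42
Second differences: 4, 4, 4, 4
The second differences are constant, so the polynomial has degree 2.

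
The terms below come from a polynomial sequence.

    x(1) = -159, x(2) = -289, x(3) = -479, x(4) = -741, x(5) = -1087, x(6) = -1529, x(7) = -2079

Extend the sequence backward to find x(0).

-77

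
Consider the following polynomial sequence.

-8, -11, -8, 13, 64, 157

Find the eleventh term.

Δ: -3  3  21  51  93
Δ²: 6  18  30  42
Δ³: 12  12  12
Third differences constant at 12.
42 + 12 = 54;  93 + 54 = 147;  157 + 147 = 304
54 + 12 = 66;  147 + 66 = 213;  304 + 213 = 517
66 + 12 = 78;  213 + 78 = 291;  517 + 291 = 808
78 + 12 = 90;  291 + 90 = 381;  808 + 381 = 1189
90 + 12 = 102;  381 + 102 = 483;  1189 + 483 = 1672

1672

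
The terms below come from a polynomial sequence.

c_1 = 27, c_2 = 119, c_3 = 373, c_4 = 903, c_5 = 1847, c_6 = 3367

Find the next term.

5649

Δ: 92  254  530  944  1520
Δ²: 162  276  414  576
Δ³: 114  138  162
Δ⁴: 24  24
Constant fourth difference = 24, so extend:
162 + 24 = 186;  576 + 186 = 762;  1520 + 762 = 2282;  3367 + 2282 = 5649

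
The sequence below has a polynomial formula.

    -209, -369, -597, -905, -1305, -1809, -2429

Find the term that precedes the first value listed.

D1: -160, -228, -308, -400, -504, -620
D2: -68, -80, -92, -104, -116
D3: -12, -12, -12, -12
The third differences are constant at -12.
Work back: -68 + 12 = -56;  -160 + 56 = -104;  -209 + 104 = -105

-105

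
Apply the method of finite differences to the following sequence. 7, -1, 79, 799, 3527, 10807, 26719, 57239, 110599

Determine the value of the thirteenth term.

D1: -8 , 80 , 720 , 2728 , 7280 , 15912 , 30520 , 53360
D2: 88 , 640 , 2008 , 4552 , 8632 , 14608 , 22840
D3: 552 , 1368 , 2544 , 4080 , 5976 , 8232
D4: 816 , 1176 , 1536 , 1896 , 2256
D5: 360 , 360 , 360 , 360
The fifth differences are constant (360).
2256 + 360 = 2616;  8232 + 2616 = 10848;  22840 + 10848 = 33688;  53360 + 33688 = 87048;  110599 + 87048 = 197647
2616 + 360 = 2976;  10848 + 2976 = 13824;  33688 + 13824 = 47512;  87048 + 47512 = 134560;  197647 + 134560 = 332207
2976 + 360 = 3336;  13824 + 3336 = 17160;  47512 + 17160 = 64672;  134560 + 64672 = 199232;  332207 + 199232 = 531439
3336 + 360 = 3696;  17160 + 3696 = 20856;  64672 + 20856 = 85528;  199232 + 85528 = 284760;  531439 + 284760 = 816199

816199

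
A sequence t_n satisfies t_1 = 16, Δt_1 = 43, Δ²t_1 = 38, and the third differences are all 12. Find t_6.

Build the table forward from the leading diagonal:
D3: 12  12  12  12  12  12
D2: 38  50  62  74  86  98
D1: 43  81  131  193  267  353
t: 16  59  140  271  464  731

731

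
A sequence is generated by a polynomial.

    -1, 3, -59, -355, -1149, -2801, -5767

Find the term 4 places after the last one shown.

Δ: 4, -62, -296, -794, -1652, -2966
Δ²: -66, -234, -498, -858, -1314
Δ³: -168, -264, -360, -456
Δ⁴: -96, -96, -96
The fourth differences are constant (-96).
-456 − 96 = -552;  -1314 − 552 = -1866;  -2966 − 1866 = -4832;  -5767 − 4832 = -10599
-552 − 96 = -648;  -1866 − 648 = -2514;  -4832 − 2514 = -7346;  -10599 − 7346 = -17945
-648 − 96 = -744;  -2514 − 744 = -3258;  -7346 − 3258 = -10604;  -17945 − 10604 = -28549
-744 − 96 = -840;  -3258 − 840 = -4098;  -10604 − 4098 = -14702;  -28549 − 14702 = -43251

-43251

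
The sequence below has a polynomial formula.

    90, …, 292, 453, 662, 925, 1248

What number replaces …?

Using the last 5 terms:
First differences: 161, 209, 263, 323
Second differences: 48, 54, 60
Third differences: 6, 6
Constant third difference = 6.
Extend backward: 48 − 6 = 42;  161 − 42 = 119;  292 − 119 = 173

173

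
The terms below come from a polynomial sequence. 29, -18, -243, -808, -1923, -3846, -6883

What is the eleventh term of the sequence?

Δ: -47  -225  -565  -1115  -1923  -3037
Δ²: -178  -340  -550  -808  -1114
Δ³: -162  -210  -258  -306
Δ⁴: -48  -48  -48
Constant fourth difference = -48, so extend:
-306 − 48 = -354;  -1114 − 354 = -1468;  -3037 − 1468 = -4505;  -6883 − 4505 = -11388
-354 − 48 = -402;  -1468 − 402 = -1870;  -4505 − 1870 = -6375;  -11388 − 6375 = -17763
-402 − 48 = -450;  -1870 − 450 = -2320;  -6375 − 2320 = -8695;  -17763 − 8695 = -26458
-450 − 48 = -498;  -2320 − 498 = -2818;  -8695 − 2818 = -11513;  -26458 − 11513 = -37971

-37971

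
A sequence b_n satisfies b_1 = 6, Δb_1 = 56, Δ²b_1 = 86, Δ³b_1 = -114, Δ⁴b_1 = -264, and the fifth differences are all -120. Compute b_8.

Build the table forward from the leading diagonal:
D5: -120, -120, -120, -120, -120, -120, -120, -120
D4: -264, -384, -504, -624, -744, -864, -984, -1104
D3: -114, -378, -762, -1266, -1890, -2634, -3498, -4482
D2: 86, -28, -406, -1168, -2434, -4324, -6958, -10456
D1: 56, 142, 114, -292, -1460, -3894, -8218, -15176
b: 6, 62, 204, 318, 26, -1434, -5328, -13546

-13546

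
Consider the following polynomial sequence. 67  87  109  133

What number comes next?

159

Δ: 20, 22, 24
Δ²: 2, 2
The second differences are constant (2).
24 + 2 = 26;  133 + 26 = 159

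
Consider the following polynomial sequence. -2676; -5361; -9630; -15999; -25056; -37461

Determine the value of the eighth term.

D1: -2685  -4269  -6369  -9057  -12405
D2: -1584  -2100  -2688  -3348
D3: -516  -588  -660
D4: -72  -72
Fourth differences constant at -72.
-660 − 72 = -732;  -3348 − 732 = -4080;  -12405 − 4080 = -16485;  -37461 − 16485 = -53946
-732 − 72 = -804;  -4080 − 804 = -4884;  -16485 − 4884 = -21369;  -53946 − 21369 = -75315

-75315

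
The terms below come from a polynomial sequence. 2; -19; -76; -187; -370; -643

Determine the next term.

First differences: -21  -57  -111  -183  -273
Second differences: -36  -54  -72  -90
Third differences: -18  -18  -18
The third differences are constant (-18).
-90 − 18 = -108;  -273 − 108 = -381;  -643 − 381 = -1024

-1024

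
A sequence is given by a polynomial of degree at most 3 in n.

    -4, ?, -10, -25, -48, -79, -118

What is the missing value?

Using the last 5 terms:
-15, -23, -31, -39
-8, -8, -8
Constant second difference = -8.
Extend backward: -15 + 8 = -7;  -10 + 7 = -3

-3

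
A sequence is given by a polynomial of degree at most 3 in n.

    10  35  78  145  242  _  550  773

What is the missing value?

375

Using the first 5 terms:
D1: 25  43  67  97
D2: 18  24  30
D3: 6  6
Constant third difference = 6.
Extend forward: 30 + 6 = 36;  97 + 36 = 133;  242 + 133 = 375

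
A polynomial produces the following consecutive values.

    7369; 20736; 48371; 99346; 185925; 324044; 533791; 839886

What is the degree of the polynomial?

First differences: 13367, 27635, 50975, 86579, 138119, 209747, 306095
Second differences: 14268, 23340, 35604, 51540, 71628, 96348
Third differences: 9072, 12264, 15936, 20088, 24720
Fourth differences: 3192, 3672, 4152, 4632
Fifth differences: 480, 480, 480
The fifth differences are constant, so the polynomial has degree 5.

5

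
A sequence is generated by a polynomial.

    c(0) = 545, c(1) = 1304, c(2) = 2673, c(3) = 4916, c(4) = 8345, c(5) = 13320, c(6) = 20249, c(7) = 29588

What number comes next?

First differences: 759, 1369, 2243, 3429, 4975, 6929, 9339
Second differences: 610, 874, 1186, 1546, 1954, 2410
Third differences: 264, 312, 360, 408, 456
Fourth differences: 48, 48, 48, 48
Constant fourth difference = 48, so extend:
456 + 48 = 504;  2410 + 504 = 2914;  9339 + 2914 = 12253;  29588 + 12253 = 41841

41841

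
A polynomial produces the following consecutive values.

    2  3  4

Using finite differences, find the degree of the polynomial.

D1: 1, 1
The first differences are constant, so the polynomial has degree 1.

1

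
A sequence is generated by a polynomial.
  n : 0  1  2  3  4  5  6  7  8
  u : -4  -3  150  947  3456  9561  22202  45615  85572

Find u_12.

D1: 1 , 153 , 797 , 2509 , 6105 , 12641 , 23413 , 39957
D2: 152 , 644 , 1712 , 3596 , 6536 , 10772 , 16544
D3: 492 , 1068 , 1884 , 2940 , 4236 , 5772
D4: 576 , 816 , 1056 , 1296 , 1536
D5: 240 , 240 , 240 , 240
Constant fifth difference = 240, so extend:
1536 + 240 = 1776;  5772 + 1776 = 7548;  16544 + 7548 = 24092;  39957 + 24092 = 64049;  85572 + 64049 = 149621
1776 + 240 = 2016;  7548 + 2016 = 9564;  24092 + 9564 = 33656;  64049 + 33656 = 97705;  149621 + 97705 = 247326
2016 + 240 = 2256;  9564 + 2256 = 11820;  33656 + 11820 = 45476;  97705 + 45476 = 143181;  247326 + 143181 = 390507
2256 + 240 = 2496;  11820 + 2496 = 14316;  45476 + 14316 = 59792;  143181 + 59792 = 202973;  390507 + 202973 = 593480

593480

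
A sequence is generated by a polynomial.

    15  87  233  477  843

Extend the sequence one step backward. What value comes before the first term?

D1: 72  146  244  366
D2: 74  98  122
D3: 24  24
The third differences are constant at 24.
Work back: 74 − 24 = 50;  72 − 50 = 22;  15 − 22 = -7

-7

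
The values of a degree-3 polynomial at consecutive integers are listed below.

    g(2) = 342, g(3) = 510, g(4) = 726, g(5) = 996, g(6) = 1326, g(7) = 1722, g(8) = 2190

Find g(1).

216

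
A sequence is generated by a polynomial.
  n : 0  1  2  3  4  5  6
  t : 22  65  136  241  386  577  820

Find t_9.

D1: 43, 71, 105, 145, 191, 243
D2: 28, 34, 40, 46, 52
D3: 6, 6, 6, 6
Constant third difference = 6, so extend:
52 + 6 = 58;  243 + 58 = 301;  820 + 301 = 1121
58 + 6 = 64;  301 + 64 = 365;  1121 + 365 = 1486
64 + 6 = 70;  365 + 70 = 435;  1486 + 435 = 1921

1921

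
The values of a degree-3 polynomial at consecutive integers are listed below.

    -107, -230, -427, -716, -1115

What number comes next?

-123 , -197 , -289 , -399
-74 , -92 , -110
-18 , -18
The third differences are constant (-18).
-110 − 18 = -128;  -399 − 128 = -527;  -1115 − 527 = -1642

-1642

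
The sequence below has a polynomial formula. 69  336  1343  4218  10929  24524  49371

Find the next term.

D1: 267, 1007, 2875, 6711, 13595, 24847
D2: 740, 1868, 3836, 6884, 11252
D3: 1128, 1968, 3048, 4368
D4: 840, 1080, 1320
D5: 240, 240
The fifth differences are constant (240).
1320 + 240 = 1560;  4368 + 1560 = 5928;  11252 + 5928 = 17180;  24847 + 17180 = 42027;  49371 + 42027 = 91398

91398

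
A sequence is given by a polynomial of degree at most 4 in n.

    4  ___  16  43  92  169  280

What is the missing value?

5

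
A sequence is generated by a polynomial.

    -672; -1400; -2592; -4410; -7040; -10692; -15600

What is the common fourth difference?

-24

First differences: -728, -1192, -1818, -2630, -3652, -4908
Second differences: -464, -626, -812, -1022, -1256
Third differences: -162, -186, -210, -234
Fourth differences: -24, -24, -24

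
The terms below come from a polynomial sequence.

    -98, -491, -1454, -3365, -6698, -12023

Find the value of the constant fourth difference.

-96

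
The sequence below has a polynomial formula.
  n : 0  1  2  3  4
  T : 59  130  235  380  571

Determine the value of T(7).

1480

First differences: 71  105  145  191
Second differences: 34  40  46
Third differences: 6  6
Constant third difference = 6, so extend:
46 + 6 = 52;  191 + 52 = 243;  571 + 243 = 814
52 + 6 = 58;  243 + 58 = 301;  814 + 301 = 1115
58 + 6 = 64;  301 + 64 = 365;  1115 + 365 = 1480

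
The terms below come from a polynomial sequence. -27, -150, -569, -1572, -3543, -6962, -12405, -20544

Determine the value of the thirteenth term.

First differences: -123  -419  -1003  -1971  -3419  -5443  -8139
Second differences: -296  -584  -968  -1448  -2024  -2696
Third differences: -288  -384  -480  -576  -672
Fourth differences: -96  -96  -96  -96
The fourth differences are constant (-96).
-672 − 96 = -768;  -2696 − 768 = -3464;  -8139 − 3464 = -11603;  -20544 − 11603 = -32147
-768 − 96 = -864;  -3464 − 864 = -4328;  -11603 − 4328 = -15931;  -32147 − 15931 = -48078
-864 − 96 = -960;  -4328 − 960 = -5288;  -15931 − 5288 = -21219;  -48078 − 21219 = -69297
-960 − 96 = -1056;  -5288 − 1056 = -6344;  -21219 − 6344 = -27563;  -69297 − 27563 = -96860
-1056 − 96 = -1152;  -6344 − 1152 = -7496;  -27563 − 7496 = -35059;  -96860 − 35059 = -131919

-131919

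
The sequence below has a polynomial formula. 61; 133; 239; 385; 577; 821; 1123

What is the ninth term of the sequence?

First differences: 72 , 106 , 146 , 192 , 244 , 302
Second differences: 34 , 40 , 46 , 52 , 58
Third differences: 6 , 6 , 6 , 6
The third differences are constant (6).
58 + 6 = 64;  302 + 64 = 366;  1123 + 366 = 1489
64 + 6 = 70;  366 + 70 = 436;  1489 + 436 = 1925

1925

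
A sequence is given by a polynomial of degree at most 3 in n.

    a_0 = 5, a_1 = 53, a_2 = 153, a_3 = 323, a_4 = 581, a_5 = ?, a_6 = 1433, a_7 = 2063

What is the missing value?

945

Using the first 5 terms:
D1: 48  100  170  258
D2: 52  70  88
D3: 18  18
Constant third difference = 18.
Extend forward: 88 + 18 = 106;  258 + 106 = 364;  581 + 364 = 945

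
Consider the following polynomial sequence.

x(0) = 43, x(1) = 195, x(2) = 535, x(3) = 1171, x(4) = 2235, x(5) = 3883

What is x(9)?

20275

Δ: 152, 340, 636, 1064, 1648
Δ²: 188, 296, 428, 584
Δ³: 108, 132, 156
Δ⁴: 24, 24
Fourth differences constant at 24.
156 + 24 = 180;  584 + 180 = 764;  1648 + 764 = 2412;  3883 + 2412 = 6295
180 + 24 = 204;  764 + 204 = 968;  2412 + 968 = 3380;  6295 + 3380 = 9675
204 + 24 = 228;  968 + 228 = 1196;  3380 + 1196 = 4576;  9675 + 4576 = 14251
228 + 24 = 252;  1196 + 252 = 1448;  4576 + 1448 = 6024;  14251 + 6024 = 20275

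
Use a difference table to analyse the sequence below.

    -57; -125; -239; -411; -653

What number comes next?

-977

-68, -114, -172, -242
-46, -58, -70
-12, -12
Third differences constant at -12.
-70 − 12 = -82;  -242 − 82 = -324;  -653 − 324 = -977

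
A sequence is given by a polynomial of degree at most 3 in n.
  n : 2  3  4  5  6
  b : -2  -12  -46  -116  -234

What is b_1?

-4

D1: -10  -34  -70  -118
D2: -24  -36  -48
D3: -12  -12
The third differences are constant at -12.
Work back: -24 + 12 = -12;  -10 + 12 = 2;  -2 − 2 = -4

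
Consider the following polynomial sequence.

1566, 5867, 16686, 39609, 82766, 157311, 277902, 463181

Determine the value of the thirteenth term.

D1: 4301 , 10819 , 22923 , 43157 , 74545 , 120591 , 185279
D2: 6518 , 12104 , 20234 , 31388 , 46046 , 64688
D3: 5586 , 8130 , 11154 , 14658 , 18642
D4: 2544 , 3024 , 3504 , 3984
D5: 480 , 480 , 480
Fifth differences constant at 480.
3984 + 480 = 4464;  18642 + 4464 = 23106;  64688 + 23106 = 87794;  185279 + 87794 = 273073;  463181 + 273073 = 736254
4464 + 480 = 4944;  23106 + 4944 = 28050;  87794 + 28050 = 115844;  273073 + 115844 = 388917;  736254 + 388917 = 1125171
4944 + 480 = 5424;  28050 + 5424 = 33474;  115844 + 33474 = 149318;  388917 + 149318 = 538235;  1125171 + 538235 = 1663406
5424 + 480 = 5904;  33474 + 5904 = 39378;  149318 + 39378 = 188696;  538235 + 188696 = 726931;  1663406 + 726931 = 2390337
5904 + 480 = 6384;  39378 + 6384 = 45762;  188696 + 45762 = 234458;  726931 + 234458 = 961389;  2390337 + 961389 = 3351726

3351726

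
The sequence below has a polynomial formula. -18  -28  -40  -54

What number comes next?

-70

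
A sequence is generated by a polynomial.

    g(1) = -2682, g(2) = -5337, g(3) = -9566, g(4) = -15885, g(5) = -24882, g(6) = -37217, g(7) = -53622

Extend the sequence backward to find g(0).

-1157

First differences: -2655, -4229, -6319, -8997, -12335, -16405
Second differences: -1574, -2090, -2678, -3338, -4070
Third differences: -516, -588, -660, -732
Fourth differences: -72, -72, -72
The fourth differences are constant at -72.
Work back: -516 + 72 = -444;  -1574 + 444 = -1130;  -2655 + 1130 = -1525;  -2682 + 1525 = -1157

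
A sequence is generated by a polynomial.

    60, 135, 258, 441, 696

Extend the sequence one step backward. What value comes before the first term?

21

First differences: 75, 123, 183, 255
Second differences: 48, 60, 72
Third differences: 12, 12
The third differences are constant at 12.
Work back: 48 − 12 = 36;  75 − 36 = 39;  60 − 39 = 21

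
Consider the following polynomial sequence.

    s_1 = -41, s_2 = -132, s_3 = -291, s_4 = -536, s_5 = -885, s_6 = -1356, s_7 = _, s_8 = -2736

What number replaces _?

-1967

Using the first 6 terms:
Δ: -91  -159  -245  -349  -471
Δ²: -68  -86  -104  -122
Δ³: -18  -18  -18
Constant third difference = -18.
Extend forward: -122 − 18 = -140;  -471 − 140 = -611;  -1356 − 611 = -1967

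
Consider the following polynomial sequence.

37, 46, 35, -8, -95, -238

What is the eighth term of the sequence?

D1: 9, -11, -43, -87, -143
D2: -20, -32, -44, -56
D3: -12, -12, -12
Third differences constant at -12.
-56 − 12 = -68;  -143 − 68 = -211;  -238 − 211 = -449
-68 − 12 = -80;  -211 − 80 = -291;  -449 − 291 = -740

-740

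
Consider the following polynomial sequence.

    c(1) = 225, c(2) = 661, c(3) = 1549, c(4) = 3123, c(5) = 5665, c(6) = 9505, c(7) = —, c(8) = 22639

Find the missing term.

15021

Using the first 6 terms:
436  888  1574  2542  3840
452  686  968  1298
234  282  330
48  48
Constant fourth difference = 48.
Extend forward: 330 + 48 = 378;  1298 + 378 = 1676;  3840 + 1676 = 5516;  9505 + 5516 = 15021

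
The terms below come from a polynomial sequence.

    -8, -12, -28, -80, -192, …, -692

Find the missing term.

-388

Using the first 5 terms:
-4, -16, -52, -112
-12, -36, -60
-24, -24
Constant third difference = -24.
Extend forward: -60 − 24 = -84;  -112 − 84 = -196;  -192 − 196 = -388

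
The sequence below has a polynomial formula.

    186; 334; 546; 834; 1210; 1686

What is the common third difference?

12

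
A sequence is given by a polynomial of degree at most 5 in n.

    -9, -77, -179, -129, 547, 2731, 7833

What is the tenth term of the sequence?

Δ: -68, -102, 50, 676, 2184, 5102
Δ²: -34, 152, 626, 1508, 2918
Δ³: 186, 474, 882, 1410
Δ⁴: 288, 408, 528
Δ⁵: 120, 120
Constant fifth difference = 120, so extend:
528 + 120 = 648;  1410 + 648 = 2058;  2918 + 2058 = 4976;  5102 + 4976 = 10078;  7833 + 10078 = 17911
648 + 120 = 768;  2058 + 768 = 2826;  4976 + 2826 = 7802;  10078 + 7802 = 17880;  17911 + 17880 = 35791
768 + 120 = 888;  2826 + 888 = 3714;  7802 + 3714 = 11516;  17880 + 11516 = 29396;  35791 + 29396 = 65187

65187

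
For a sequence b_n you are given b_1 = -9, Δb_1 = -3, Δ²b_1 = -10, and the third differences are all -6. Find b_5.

-105

Build the table forward from the leading diagonal:
Third differences: -6, -6, -6, -6, -6
Second differences: -10, -16, -22, -28, -34
First differences: -3, -13, -29, -51, -79
b: -9, -12, -25, -54, -105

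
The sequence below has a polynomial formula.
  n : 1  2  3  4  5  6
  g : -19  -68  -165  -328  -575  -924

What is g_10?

First differences: -49 , -97 , -163 , -247 , -349
Second differences: -48 , -66 , -84 , -102
Third differences: -18 , -18 , -18
Constant third difference = -18, so extend:
-102 − 18 = -120;  -349 − 120 = -469;  -924 − 469 = -1393
-120 − 18 = -138;  -469 − 138 = -607;  -1393 − 607 = -2000
-138 − 18 = -156;  -607 − 156 = -763;  -2000 − 763 = -2763
-156 − 18 = -174;  -763 − 174 = -937;  -2763 − 937 = -3700

-3700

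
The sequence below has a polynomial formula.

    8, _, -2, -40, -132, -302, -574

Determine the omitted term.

6

Using the last 5 terms:
-38  -92  -170  -272
-54  -78  -102
-24  -24
Constant third difference = -24.
Extend backward: -54 + 24 = -30;  -38 + 30 = -8;  -2 + 8 = 6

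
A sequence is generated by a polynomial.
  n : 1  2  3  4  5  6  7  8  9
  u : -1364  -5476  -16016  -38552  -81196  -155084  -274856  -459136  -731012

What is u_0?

-176

First differences: -4112  -10540  -22536  -42644  -73888  -119772  -184280  -271876
Second differences: -6428  -11996  -20108  -31244  -45884  -64508  -87596
Third differences: -5568  -8112  -11136  -14640  -18624  -23088
Fourth differences: -2544  -3024  -3504  -3984  -4464
Fifth differences: -480  -480  -480  -480
The fifth differences are constant at -480.
Work back: -2544 + 480 = -2064;  -5568 + 2064 = -3504;  -6428 + 3504 = -2924;  -4112 + 2924 = -1188;  -1364 + 1188 = -176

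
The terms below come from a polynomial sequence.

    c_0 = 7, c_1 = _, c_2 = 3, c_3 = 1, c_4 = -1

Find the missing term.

5

Using the last 3 terms:
D1: -2  -2
Constant first difference = -2.
Extend backward: 3 + 2 = 5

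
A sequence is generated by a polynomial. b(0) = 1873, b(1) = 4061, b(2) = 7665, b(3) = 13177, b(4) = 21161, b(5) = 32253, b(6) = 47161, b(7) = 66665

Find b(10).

First differences: 2188 , 3604 , 5512 , 7984 , 11092 , 14908 , 19504
Second differences: 1416 , 1908 , 2472 , 3108 , 3816 , 4596
Third differences: 492 , 564 , 636 , 708 , 780
Fourth differences: 72 , 72 , 72 , 72
Fourth differences constant at 72.
780 + 72 = 852;  4596 + 852 = 5448;  19504 + 5448 = 24952;  66665 + 24952 = 91617
852 + 72 = 924;  5448 + 924 = 6372;  24952 + 6372 = 31324;  91617 + 31324 = 122941
924 + 72 = 996;  6372 + 996 = 7368;  31324 + 7368 = 38692;  122941 + 38692 = 161633

161633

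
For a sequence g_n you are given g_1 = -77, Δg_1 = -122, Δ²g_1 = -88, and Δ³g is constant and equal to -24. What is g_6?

Build the table forward from the leading diagonal:
Δ³: -24  -24  -24  -24  -24  -24
Δ²: -88  -112  -136  -160  -184  -208
Δ: -122  -210  -322  -458  -618  -802
g: -77  -199  -409  -731  -1189  -1807

-1807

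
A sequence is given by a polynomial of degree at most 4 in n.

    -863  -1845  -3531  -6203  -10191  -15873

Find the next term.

D1: -982  -1686  -2672  -3988  -5682
D2: -704  -986  -1316  -1694
D3: -282  -330  -378
D4: -48  -48
The fourth differences are constant (-48).
-378 − 48 = -426;  -1694 − 426 = -2120;  -5682 − 2120 = -7802;  -15873 − 7802 = -23675

-23675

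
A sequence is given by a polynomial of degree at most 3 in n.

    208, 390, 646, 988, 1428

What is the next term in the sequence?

Δ: 182 , 256 , 342 , 440
Δ²: 74 , 86 , 98
Δ³: 12 , 12
Constant third difference = 12, so extend:
98 + 12 = 110;  440 + 110 = 550;  1428 + 550 = 1978

1978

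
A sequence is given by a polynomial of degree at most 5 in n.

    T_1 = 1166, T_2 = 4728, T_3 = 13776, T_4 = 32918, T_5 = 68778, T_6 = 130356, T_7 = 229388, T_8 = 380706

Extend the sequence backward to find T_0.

138

Δ: 3562  9048  19142  35860  61578  99032  151318
Δ²: 5486  10094  16718  25718  37454  52286
Δ³: 4608  6624  9000  11736  14832
Δ⁴: 2016  2376  2736  3096
Δ⁵: 360  360  360
The fifth differences are constant at 360.
Work back: 2016 − 360 = 1656;  4608 − 1656 = 2952;  5486 − 2952 = 2534;  3562 − 2534 = 1028;  1166 − 1028 = 138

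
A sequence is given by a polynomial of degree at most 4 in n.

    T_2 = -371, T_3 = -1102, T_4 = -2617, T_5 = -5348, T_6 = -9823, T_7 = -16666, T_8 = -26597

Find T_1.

-88

First differences: -731  -1515  -2731  -4475  -6843  -9931
Second differences: -784  -1216  -1744  -2368  -3088
Third differences: -432  -528  -624  -720
Fourth differences: -96  -96  -96
The fourth differences are constant at -96.
Work back: -432 + 96 = -336;  -784 + 336 = -448;  -731 + 448 = -283;  -371 + 283 = -88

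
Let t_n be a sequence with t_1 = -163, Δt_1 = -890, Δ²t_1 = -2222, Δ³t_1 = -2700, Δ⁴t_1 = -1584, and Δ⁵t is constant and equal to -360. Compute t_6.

-62113

Build the table forward from the leading diagonal:
Fifth differences: -360  -360  -360  -360  -360  -360
Fourth differences: -1584  -1944  -2304  -2664  -3024  -3384
Third differences: -2700  -4284  -6228  -8532  -11196  -14220
Second differences: -2222  -4922  -9206  -15434  -23966  -35162
First differences: -890  -3112  -8034  -17240  -32674  -56640
t: -163  -1053  -4165  -12199  -29439  -62113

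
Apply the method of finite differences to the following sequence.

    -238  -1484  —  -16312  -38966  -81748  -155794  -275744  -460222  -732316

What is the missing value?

Using the last 7 terms:
First differences: -22654, -42782, -74046, -119950, -184478, -272094
Second differences: -20128, -31264, -45904, -64528, -87616
Third differences: -11136, -14640, -18624, -23088
Fourth differences: -3504, -3984, -4464
Fifth differences: -480, -480
Constant fifth difference = -480.
Extend backward: -3504 + 480 = -3024;  -11136 + 3024 = -8112;  -20128 + 8112 = -12016;  -22654 + 12016 = -10638;  -16312 + 10638 = -5674

-5674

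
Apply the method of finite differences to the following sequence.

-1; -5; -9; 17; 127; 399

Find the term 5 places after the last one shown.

D1: -4, -4, 26, 110, 272
D2: 0, 30, 84, 162
D3: 30, 54, 78
D4: 24, 24
Fourth differences constant at 24.
78 + 24 = 102;  162 + 102 = 264;  272 + 264 = 536;  399 + 536 = 935
102 + 24 = 126;  264 + 126 = 390;  536 + 390 = 926;  935 + 926 = 1861
126 + 24 = 150;  390 + 150 = 540;  926 + 540 = 1466;  1861 + 1466 = 3327
150 + 24 = 174;  540 + 174 = 714;  1466 + 714 = 2180;  3327 + 2180 = 5507
174 + 24 = 198;  714 + 198 = 912;  2180 + 912 = 3092;  5507 + 3092 = 8599

8599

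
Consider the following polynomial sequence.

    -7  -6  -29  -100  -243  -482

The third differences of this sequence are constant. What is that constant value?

-24

Δ: 1, -23, -71, -143, -239
Δ²: -24, -48, -72, -96
Δ³: -24, -24, -24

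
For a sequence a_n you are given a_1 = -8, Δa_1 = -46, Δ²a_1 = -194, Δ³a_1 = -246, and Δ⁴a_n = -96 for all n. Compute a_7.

-9554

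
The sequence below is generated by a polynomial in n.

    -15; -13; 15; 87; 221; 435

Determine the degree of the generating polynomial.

3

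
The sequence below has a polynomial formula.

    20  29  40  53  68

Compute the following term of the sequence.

85

Δ: 9  11  13  15
Δ²: 2  2  2
The second differences are constant (2).
15 + 2 = 17;  68 + 17 = 85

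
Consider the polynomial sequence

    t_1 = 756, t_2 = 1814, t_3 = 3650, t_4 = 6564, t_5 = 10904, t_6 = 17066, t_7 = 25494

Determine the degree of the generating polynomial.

4

D1: 1058, 1836, 2914, 4340, 6162, 8428
D2: 778, 1078, 1426, 1822, 2266
D3: 300, 348, 396, 444
D4: 48, 48, 48
The fourth differences are constant, so the polynomial has degree 4.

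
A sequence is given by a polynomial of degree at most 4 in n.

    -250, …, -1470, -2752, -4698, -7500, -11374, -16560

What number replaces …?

Using the last 6 terms:
D1: -1282  -1946  -2802  -3874  -5186
D2: -664  -856  -1072  -1312
D3: -192  -216  -240
D4: -24  -24
Constant fourth difference = -24.
Extend backward: -192 + 24 = -168;  -664 + 168 = -496;  -1282 + 496 = -786;  -1470 + 786 = -684

-684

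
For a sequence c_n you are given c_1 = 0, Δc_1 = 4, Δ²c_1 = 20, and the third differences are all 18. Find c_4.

90

Build the table forward from the leading diagonal:
D3: 18, 18, 18, 18
D2: 20, 38, 56, 74
D1: 4, 24, 62, 118
c: 0, 4, 28, 90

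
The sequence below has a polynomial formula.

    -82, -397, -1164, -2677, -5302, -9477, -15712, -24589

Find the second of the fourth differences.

-72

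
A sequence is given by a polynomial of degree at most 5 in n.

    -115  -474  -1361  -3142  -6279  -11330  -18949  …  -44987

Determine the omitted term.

-29886

Using the first 7 terms:
D1: -359, -887, -1781, -3137, -5051, -7619
D2: -528, -894, -1356, -1914, -2568
D3: -366, -462, -558, -654
D4: -96, -96, -96
Constant fourth difference = -96.
Extend forward: -654 − 96 = -750;  -2568 − 750 = -3318;  -7619 − 3318 = -10937;  -18949 − 10937 = -29886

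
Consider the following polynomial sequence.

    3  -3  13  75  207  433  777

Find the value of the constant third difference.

D1: -6, 16, 62, 132, 226, 344
D2: 22, 46, 70, 94, 118
D3: 24, 24, 24, 24

24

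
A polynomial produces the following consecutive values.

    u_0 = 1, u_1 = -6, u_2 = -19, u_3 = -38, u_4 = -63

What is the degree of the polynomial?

-7, -13, -19, -25
-6, -6, -6
The second differences are constant, so the polynomial has degree 2.

2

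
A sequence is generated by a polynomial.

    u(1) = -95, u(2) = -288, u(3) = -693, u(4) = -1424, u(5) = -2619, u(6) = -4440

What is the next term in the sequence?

-193 , -405 , -731 , -1195 , -1821
-212 , -326 , -464 , -626
-114 , -138 , -162
-24 , -24
Fourth differences constant at -24.
-162 − 24 = -186;  -626 − 186 = -812;  -1821 − 812 = -2633;  -4440 − 2633 = -7073

-7073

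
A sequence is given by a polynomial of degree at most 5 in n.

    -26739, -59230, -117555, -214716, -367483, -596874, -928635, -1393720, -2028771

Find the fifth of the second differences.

-102370

First differences: -32491, -58325, -97161, -152767, -229391, -331761, -465085, -635051
Second differences: -25834, -38836, -55606, -76624, -102370, -133324, -169966
Third differences: -13002, -16770, -21018, -25746, -30954, -36642
Fourth differences: -3768, -4248, -4728, -5208, -5688
Fifth differences: -480, -480, -480, -480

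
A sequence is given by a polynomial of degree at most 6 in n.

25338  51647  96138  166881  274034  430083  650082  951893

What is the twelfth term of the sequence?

Δ: 26309, 44491, 70743, 107153, 156049, 219999, 301811
Δ²: 18182, 26252, 36410, 48896, 63950, 81812
Δ³: 8070, 10158, 12486, 15054, 17862
Δ⁴: 2088, 2328, 2568, 2808
Δ⁵: 240, 240, 240
Fifth differences constant at 240.
2808 + 240 = 3048;  17862 + 3048 = 20910;  81812 + 20910 = 102722;  301811 + 102722 = 404533;  951893 + 404533 = 1356426
3048 + 240 = 3288;  20910 + 3288 = 24198;  102722 + 24198 = 126920;  404533 + 126920 = 531453;  1356426 + 531453 = 1887879
3288 + 240 = 3528;  24198 + 3528 = 27726;  126920 + 27726 = 154646;  531453 + 154646 = 686099;  1887879 + 686099 = 2573978
3528 + 240 = 3768;  27726 + 3768 = 31494;  154646 + 31494 = 186140;  686099 + 186140 = 872239;  2573978 + 872239 = 3446217

3446217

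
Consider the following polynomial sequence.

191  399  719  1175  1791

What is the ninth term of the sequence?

Δ: 208, 320, 456, 616
Δ²: 112, 136, 160
Δ³: 24, 24
The third differences are constant (24).
160 + 24 = 184;  616 + 184 = 800;  1791 + 800 = 2591
184 + 24 = 208;  800 + 208 = 1008;  2591 + 1008 = 3599
208 + 24 = 232;  1008 + 232 = 1240;  3599 + 1240 = 4839
232 + 24 = 256;  1240 + 256 = 1496;  4839 + 1496 = 6335

6335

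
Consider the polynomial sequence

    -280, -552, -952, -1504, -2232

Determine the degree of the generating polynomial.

3

First differences: -272, -400, -552, -728
Second differences: -128, -152, -176
Third differences: -24, -24
The third differences are constant, so the polynomial has degree 3.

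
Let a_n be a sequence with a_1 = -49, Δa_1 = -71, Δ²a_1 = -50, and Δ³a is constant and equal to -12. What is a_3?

-241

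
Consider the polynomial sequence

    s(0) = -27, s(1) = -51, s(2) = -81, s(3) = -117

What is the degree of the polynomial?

2

D1: -24, -30, -36
D2: -6, -6
The second differences are constant, so the polynomial has degree 2.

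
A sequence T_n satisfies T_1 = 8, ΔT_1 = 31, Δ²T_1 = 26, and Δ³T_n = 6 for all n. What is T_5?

Build the table forward from the leading diagonal:
Third differences: 6, 6, 6, 6, 6
Second differences: 26, 32, 38, 44, 50
First differences: 31, 57, 89, 127, 171
T: 8, 39, 96, 185, 312

312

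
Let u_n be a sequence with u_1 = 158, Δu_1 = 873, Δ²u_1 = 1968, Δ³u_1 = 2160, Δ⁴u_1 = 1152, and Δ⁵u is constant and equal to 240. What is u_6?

51803

Build the table forward from the leading diagonal:
D5: 240  240  240  240  240  240
D4: 1152  1392  1632  1872  2112  2352
D3: 2160  3312  4704  6336  8208  10320
D2: 1968  4128  7440  12144  18480  26688
D1: 873  2841  6969  14409  26553  45033
u: 158  1031  3872  10841  25250  51803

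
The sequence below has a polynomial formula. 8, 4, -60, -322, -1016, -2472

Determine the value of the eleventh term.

-39452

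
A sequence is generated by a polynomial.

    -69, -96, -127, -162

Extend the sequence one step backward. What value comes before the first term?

-46

D1: -27, -31, -35
D2: -4, -4
The second differences are constant at -4.
Work back: -27 + 4 = -23;  -69 + 23 = -46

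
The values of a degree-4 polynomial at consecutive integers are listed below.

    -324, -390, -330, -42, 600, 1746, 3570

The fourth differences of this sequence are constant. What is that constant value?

Δ: -66, 60, 288, 642, 1146, 1824
Δ²: 126, 228, 354, 504, 678
Δ³: 102, 126, 150, 174
Δ⁴: 24, 24, 24

24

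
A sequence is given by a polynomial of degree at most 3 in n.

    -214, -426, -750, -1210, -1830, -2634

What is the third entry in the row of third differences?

-24

Δ: -212, -324, -460, -620, -804
Δ²: -112, -136, -160, -184
Δ³: -24, -24, -24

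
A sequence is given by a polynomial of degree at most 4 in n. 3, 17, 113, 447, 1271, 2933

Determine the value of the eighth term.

10643

D1: 14, 96, 334, 824, 1662
D2: 82, 238, 490, 838
D3: 156, 252, 348
D4: 96, 96
Fourth differences constant at 96.
348 + 96 = 444;  838 + 444 = 1282;  1662 + 1282 = 2944;  2933 + 2944 = 5877
444 + 96 = 540;  1282 + 540 = 1822;  2944 + 1822 = 4766;  5877 + 4766 = 10643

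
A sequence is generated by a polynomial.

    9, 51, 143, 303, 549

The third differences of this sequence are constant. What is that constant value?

Δ: 42, 92, 160, 246
Δ²: 50, 68, 86
Δ³: 18, 18

18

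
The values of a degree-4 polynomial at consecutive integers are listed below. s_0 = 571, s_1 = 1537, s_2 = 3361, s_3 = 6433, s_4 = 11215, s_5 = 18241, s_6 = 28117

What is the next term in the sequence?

41521

D1: 966, 1824, 3072, 4782, 7026, 9876
D2: 858, 1248, 1710, 2244, 2850
D3: 390, 462, 534, 606
D4: 72, 72, 72
Fourth differences constant at 72.
606 + 72 = 678;  2850 + 678 = 3528;  9876 + 3528 = 13404;  28117 + 13404 = 41521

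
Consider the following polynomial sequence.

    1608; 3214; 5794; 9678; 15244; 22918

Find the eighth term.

D1: 1606, 2580, 3884, 5566, 7674
D2: 974, 1304, 1682, 2108
D3: 330, 378, 426
D4: 48, 48
Constant fourth difference = 48, so extend:
426 + 48 = 474;  2108 + 474 = 2582;  7674 + 2582 = 10256;  22918 + 10256 = 33174
474 + 48 = 522;  2582 + 522 = 3104;  10256 + 3104 = 13360;  33174 + 13360 = 46534

46534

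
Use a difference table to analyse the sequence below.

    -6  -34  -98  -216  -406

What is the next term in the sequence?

-686

D1: -28  -64  -118  -190
D2: -36  -54  -72
D3: -18  -18
Third differences constant at -18.
-72 − 18 = -90;  -190 − 90 = -280;  -406 − 280 = -686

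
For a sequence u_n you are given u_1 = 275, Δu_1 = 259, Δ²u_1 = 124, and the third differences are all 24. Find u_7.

Build the table forward from the leading diagonal:
Δ³: 24, 24, 24, 24, 24, 24, 24
Δ²: 124, 148, 172, 196, 220, 244, 268
Δ: 259, 383, 531, 703, 899, 1119, 1363
u: 275, 534, 917, 1448, 2151, 3050, 4169

4169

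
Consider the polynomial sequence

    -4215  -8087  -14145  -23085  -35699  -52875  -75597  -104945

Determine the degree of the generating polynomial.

-3872, -6058, -8940, -12614, -17176, -22722, -29348
-2186, -2882, -3674, -4562, -5546, -6626
-696, -792, -888, -984, -1080
-96, -96, -96, -96
The fourth differences are constant, so the polynomial has degree 4.

4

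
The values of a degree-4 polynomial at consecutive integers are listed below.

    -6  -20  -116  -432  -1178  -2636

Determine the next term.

First differences: -14, -96, -316, -746, -1458
Second differences: -82, -220, -430, -712
Third differences: -138, -210, -282
Fourth differences: -72, -72
Constant fourth difference = -72, so extend:
-282 − 72 = -354;  -712 − 354 = -1066;  -1458 − 1066 = -2524;  -2636 − 2524 = -5160

-5160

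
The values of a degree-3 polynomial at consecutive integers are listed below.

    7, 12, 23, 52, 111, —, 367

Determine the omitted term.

212

Using the first 5 terms:
Δ: 5  11  29  59
Δ²: 6  18  30
Δ³: 12  12
Constant third difference = 12.
Extend forward: 30 + 12 = 42;  59 + 42 = 101;  111 + 101 = 212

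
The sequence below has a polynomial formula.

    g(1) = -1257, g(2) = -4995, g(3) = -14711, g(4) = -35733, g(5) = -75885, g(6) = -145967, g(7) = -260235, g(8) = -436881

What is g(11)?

-1592127

Δ: -3738, -9716, -21022, -40152, -70082, -114268, -176646
Δ²: -5978, -11306, -19130, -29930, -44186, -62378
Δ³: -5328, -7824, -10800, -14256, -18192
Δ⁴: -2496, -2976, -3456, -3936
Δ⁵: -480, -480, -480
The fifth differences are constant (-480).
-3936 − 480 = -4416;  -18192 − 4416 = -22608;  -62378 − 22608 = -84986;  -176646 − 84986 = -261632;  -436881 − 261632 = -698513
-4416 − 480 = -4896;  -22608 − 4896 = -27504;  -84986 − 27504 = -112490;  -261632 − 112490 = -374122;  -698513 − 374122 = -1072635
-4896 − 480 = -5376;  -27504 − 5376 = -32880;  -112490 − 32880 = -145370;  -374122 − 145370 = -519492;  -1072635 − 519492 = -1592127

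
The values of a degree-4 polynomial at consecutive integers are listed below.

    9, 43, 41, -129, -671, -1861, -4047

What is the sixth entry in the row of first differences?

First differences: 34, -2, -170, -542, -1190, -2186
Second differences: -36, -168, -372, -648, -996
Third differences: -132, -204, -276, -348
Fourth differences: -72, -72, -72

-2186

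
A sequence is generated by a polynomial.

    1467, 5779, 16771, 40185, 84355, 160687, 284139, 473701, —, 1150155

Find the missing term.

752875

Using the first 8 terms:
First differences: 4312  10992  23414  44170  76332  123452  189562
Second differences: 6680  12422  20756  32162  47120  66110
Third differences: 5742  8334  11406  14958  18990
Fourth differences: 2592  3072  3552  4032
Fifth differences: 480  480  480
Constant fifth difference = 480.
Extend forward: 4032 + 480 = 4512;  18990 + 4512 = 23502;  66110 + 23502 = 89612;  189562 + 89612 = 279174;  473701 + 279174 = 752875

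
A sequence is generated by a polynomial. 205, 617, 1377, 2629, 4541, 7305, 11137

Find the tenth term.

31561

D1: 412, 760, 1252, 1912, 2764, 3832
D2: 348, 492, 660, 852, 1068
D3: 144, 168, 192, 216
D4: 24, 24, 24
The fourth differences are constant (24).
216 + 24 = 240;  1068 + 240 = 1308;  3832 + 1308 = 5140;  11137 + 5140 = 16277
240 + 24 = 264;  1308 + 264 = 1572;  5140 + 1572 = 6712;  16277 + 6712 = 22989
264 + 24 = 288;  1572 + 288 = 1860;  6712 + 1860 = 8572;  22989 + 8572 = 31561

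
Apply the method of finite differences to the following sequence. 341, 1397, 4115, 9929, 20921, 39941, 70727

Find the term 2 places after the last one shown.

D1: 1056 , 2718 , 5814 , 10992 , 19020 , 30786
D2: 1662 , 3096 , 5178 , 8028 , 11766
D3: 1434 , 2082 , 2850 , 3738
D4: 648 , 768 , 888
D5: 120 , 120
The fifth differences are constant (120).
888 + 120 = 1008;  3738 + 1008 = 4746;  11766 + 4746 = 16512;  30786 + 16512 = 47298;  70727 + 47298 = 118025
1008 + 120 = 1128;  4746 + 1128 = 5874;  16512 + 5874 = 22386;  47298 + 22386 = 69684;  118025 + 69684 = 187709

187709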